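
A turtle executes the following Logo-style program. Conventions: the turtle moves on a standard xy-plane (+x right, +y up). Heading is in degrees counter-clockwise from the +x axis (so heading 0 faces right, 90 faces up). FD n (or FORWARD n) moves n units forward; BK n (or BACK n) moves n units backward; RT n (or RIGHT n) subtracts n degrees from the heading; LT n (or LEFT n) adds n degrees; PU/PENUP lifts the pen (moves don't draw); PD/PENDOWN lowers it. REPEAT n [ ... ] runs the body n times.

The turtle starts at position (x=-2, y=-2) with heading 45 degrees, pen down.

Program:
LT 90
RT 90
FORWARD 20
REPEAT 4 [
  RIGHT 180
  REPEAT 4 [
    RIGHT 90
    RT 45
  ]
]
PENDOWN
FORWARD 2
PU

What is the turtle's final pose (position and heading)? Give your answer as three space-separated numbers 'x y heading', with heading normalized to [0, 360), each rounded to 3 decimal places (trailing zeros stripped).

Answer: 13.556 13.556 45

Derivation:
Executing turtle program step by step:
Start: pos=(-2,-2), heading=45, pen down
LT 90: heading 45 -> 135
RT 90: heading 135 -> 45
FD 20: (-2,-2) -> (12.142,12.142) [heading=45, draw]
REPEAT 4 [
  -- iteration 1/4 --
  RT 180: heading 45 -> 225
  REPEAT 4 [
    -- iteration 1/4 --
    RT 90: heading 225 -> 135
    RT 45: heading 135 -> 90
    -- iteration 2/4 --
    RT 90: heading 90 -> 0
    RT 45: heading 0 -> 315
    -- iteration 3/4 --
    RT 90: heading 315 -> 225
    RT 45: heading 225 -> 180
    -- iteration 4/4 --
    RT 90: heading 180 -> 90
    RT 45: heading 90 -> 45
  ]
  -- iteration 2/4 --
  RT 180: heading 45 -> 225
  REPEAT 4 [
    -- iteration 1/4 --
    RT 90: heading 225 -> 135
    RT 45: heading 135 -> 90
    -- iteration 2/4 --
    RT 90: heading 90 -> 0
    RT 45: heading 0 -> 315
    -- iteration 3/4 --
    RT 90: heading 315 -> 225
    RT 45: heading 225 -> 180
    -- iteration 4/4 --
    RT 90: heading 180 -> 90
    RT 45: heading 90 -> 45
  ]
  -- iteration 3/4 --
  RT 180: heading 45 -> 225
  REPEAT 4 [
    -- iteration 1/4 --
    RT 90: heading 225 -> 135
    RT 45: heading 135 -> 90
    -- iteration 2/4 --
    RT 90: heading 90 -> 0
    RT 45: heading 0 -> 315
    -- iteration 3/4 --
    RT 90: heading 315 -> 225
    RT 45: heading 225 -> 180
    -- iteration 4/4 --
    RT 90: heading 180 -> 90
    RT 45: heading 90 -> 45
  ]
  -- iteration 4/4 --
  RT 180: heading 45 -> 225
  REPEAT 4 [
    -- iteration 1/4 --
    RT 90: heading 225 -> 135
    RT 45: heading 135 -> 90
    -- iteration 2/4 --
    RT 90: heading 90 -> 0
    RT 45: heading 0 -> 315
    -- iteration 3/4 --
    RT 90: heading 315 -> 225
    RT 45: heading 225 -> 180
    -- iteration 4/4 --
    RT 90: heading 180 -> 90
    RT 45: heading 90 -> 45
  ]
]
PD: pen down
FD 2: (12.142,12.142) -> (13.556,13.556) [heading=45, draw]
PU: pen up
Final: pos=(13.556,13.556), heading=45, 2 segment(s) drawn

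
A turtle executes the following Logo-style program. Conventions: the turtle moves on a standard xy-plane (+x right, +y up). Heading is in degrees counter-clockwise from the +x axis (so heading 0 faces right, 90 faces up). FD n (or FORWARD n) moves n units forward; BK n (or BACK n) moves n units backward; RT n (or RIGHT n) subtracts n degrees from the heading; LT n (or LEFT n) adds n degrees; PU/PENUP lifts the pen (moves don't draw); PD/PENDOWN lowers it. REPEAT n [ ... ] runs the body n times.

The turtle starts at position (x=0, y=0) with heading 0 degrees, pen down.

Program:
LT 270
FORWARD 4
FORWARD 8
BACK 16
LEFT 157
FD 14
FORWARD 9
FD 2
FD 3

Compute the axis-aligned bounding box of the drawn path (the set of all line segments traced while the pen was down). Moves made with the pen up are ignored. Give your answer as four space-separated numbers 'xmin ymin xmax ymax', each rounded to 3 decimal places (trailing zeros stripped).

Answer: 0 -12 10.94 29.774

Derivation:
Executing turtle program step by step:
Start: pos=(0,0), heading=0, pen down
LT 270: heading 0 -> 270
FD 4: (0,0) -> (0,-4) [heading=270, draw]
FD 8: (0,-4) -> (0,-12) [heading=270, draw]
BK 16: (0,-12) -> (0,4) [heading=270, draw]
LT 157: heading 270 -> 67
FD 14: (0,4) -> (5.47,16.887) [heading=67, draw]
FD 9: (5.47,16.887) -> (8.987,25.172) [heading=67, draw]
FD 2: (8.987,25.172) -> (9.768,27.013) [heading=67, draw]
FD 3: (9.768,27.013) -> (10.94,29.774) [heading=67, draw]
Final: pos=(10.94,29.774), heading=67, 7 segment(s) drawn

Segment endpoints: x in {0, 0, 0, 0, 5.47, 8.987, 9.768, 10.94}, y in {-12, -4, 0, 4, 16.887, 25.172, 27.013, 29.774}
xmin=0, ymin=-12, xmax=10.94, ymax=29.774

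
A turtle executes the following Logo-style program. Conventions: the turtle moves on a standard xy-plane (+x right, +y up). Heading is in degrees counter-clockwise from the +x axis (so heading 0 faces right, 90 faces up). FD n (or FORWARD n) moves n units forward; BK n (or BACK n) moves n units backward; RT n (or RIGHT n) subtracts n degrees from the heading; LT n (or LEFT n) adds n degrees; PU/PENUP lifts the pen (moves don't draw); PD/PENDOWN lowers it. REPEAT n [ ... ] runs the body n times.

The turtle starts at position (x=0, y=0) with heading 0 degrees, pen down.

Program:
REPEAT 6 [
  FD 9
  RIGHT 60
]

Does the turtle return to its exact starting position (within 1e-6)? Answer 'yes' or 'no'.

Answer: yes

Derivation:
Executing turtle program step by step:
Start: pos=(0,0), heading=0, pen down
REPEAT 6 [
  -- iteration 1/6 --
  FD 9: (0,0) -> (9,0) [heading=0, draw]
  RT 60: heading 0 -> 300
  -- iteration 2/6 --
  FD 9: (9,0) -> (13.5,-7.794) [heading=300, draw]
  RT 60: heading 300 -> 240
  -- iteration 3/6 --
  FD 9: (13.5,-7.794) -> (9,-15.588) [heading=240, draw]
  RT 60: heading 240 -> 180
  -- iteration 4/6 --
  FD 9: (9,-15.588) -> (0,-15.588) [heading=180, draw]
  RT 60: heading 180 -> 120
  -- iteration 5/6 --
  FD 9: (0,-15.588) -> (-4.5,-7.794) [heading=120, draw]
  RT 60: heading 120 -> 60
  -- iteration 6/6 --
  FD 9: (-4.5,-7.794) -> (0,0) [heading=60, draw]
  RT 60: heading 60 -> 0
]
Final: pos=(0,0), heading=0, 6 segment(s) drawn

Start position: (0, 0)
Final position: (0, 0)
Distance = 0; < 1e-6 -> CLOSED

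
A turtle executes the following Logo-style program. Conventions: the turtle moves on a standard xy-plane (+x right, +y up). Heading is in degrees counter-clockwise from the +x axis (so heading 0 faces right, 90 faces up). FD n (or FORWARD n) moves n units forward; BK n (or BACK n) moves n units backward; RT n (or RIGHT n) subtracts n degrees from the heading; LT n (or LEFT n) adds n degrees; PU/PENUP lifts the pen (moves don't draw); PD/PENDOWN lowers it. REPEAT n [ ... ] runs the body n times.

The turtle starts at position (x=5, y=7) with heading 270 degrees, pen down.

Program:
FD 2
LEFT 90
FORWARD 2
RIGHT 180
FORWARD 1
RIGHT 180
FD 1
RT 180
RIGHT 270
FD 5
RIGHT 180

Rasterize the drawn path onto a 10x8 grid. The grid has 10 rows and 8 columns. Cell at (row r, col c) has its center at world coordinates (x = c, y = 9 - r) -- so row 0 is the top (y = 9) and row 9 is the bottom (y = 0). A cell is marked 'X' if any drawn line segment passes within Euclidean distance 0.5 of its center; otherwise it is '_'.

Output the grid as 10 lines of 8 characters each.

Segment 0: (5,7) -> (5,5)
Segment 1: (5,5) -> (7,5)
Segment 2: (7,5) -> (6,5)
Segment 3: (6,5) -> (7,5)
Segment 4: (7,5) -> (7,-0)

Answer: ________
________
_____X__
_____X__
_____XXX
_______X
_______X
_______X
_______X
_______X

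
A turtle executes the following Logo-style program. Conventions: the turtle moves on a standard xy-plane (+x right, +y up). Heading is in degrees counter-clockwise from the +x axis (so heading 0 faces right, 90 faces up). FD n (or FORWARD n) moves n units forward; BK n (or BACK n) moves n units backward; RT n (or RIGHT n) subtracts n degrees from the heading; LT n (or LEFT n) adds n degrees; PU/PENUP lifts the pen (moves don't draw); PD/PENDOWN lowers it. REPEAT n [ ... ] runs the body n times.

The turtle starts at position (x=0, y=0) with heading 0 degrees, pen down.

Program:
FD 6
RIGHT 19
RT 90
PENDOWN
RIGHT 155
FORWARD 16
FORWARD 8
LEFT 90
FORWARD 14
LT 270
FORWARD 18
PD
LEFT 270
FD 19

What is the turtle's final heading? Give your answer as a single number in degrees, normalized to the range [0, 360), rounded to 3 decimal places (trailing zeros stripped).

Answer: 6

Derivation:
Executing turtle program step by step:
Start: pos=(0,0), heading=0, pen down
FD 6: (0,0) -> (6,0) [heading=0, draw]
RT 19: heading 0 -> 341
RT 90: heading 341 -> 251
PD: pen down
RT 155: heading 251 -> 96
FD 16: (6,0) -> (4.328,15.912) [heading=96, draw]
FD 8: (4.328,15.912) -> (3.491,23.869) [heading=96, draw]
LT 90: heading 96 -> 186
FD 14: (3.491,23.869) -> (-10.432,22.405) [heading=186, draw]
LT 270: heading 186 -> 96
FD 18: (-10.432,22.405) -> (-12.314,40.307) [heading=96, draw]
PD: pen down
LT 270: heading 96 -> 6
FD 19: (-12.314,40.307) -> (6.582,42.293) [heading=6, draw]
Final: pos=(6.582,42.293), heading=6, 6 segment(s) drawn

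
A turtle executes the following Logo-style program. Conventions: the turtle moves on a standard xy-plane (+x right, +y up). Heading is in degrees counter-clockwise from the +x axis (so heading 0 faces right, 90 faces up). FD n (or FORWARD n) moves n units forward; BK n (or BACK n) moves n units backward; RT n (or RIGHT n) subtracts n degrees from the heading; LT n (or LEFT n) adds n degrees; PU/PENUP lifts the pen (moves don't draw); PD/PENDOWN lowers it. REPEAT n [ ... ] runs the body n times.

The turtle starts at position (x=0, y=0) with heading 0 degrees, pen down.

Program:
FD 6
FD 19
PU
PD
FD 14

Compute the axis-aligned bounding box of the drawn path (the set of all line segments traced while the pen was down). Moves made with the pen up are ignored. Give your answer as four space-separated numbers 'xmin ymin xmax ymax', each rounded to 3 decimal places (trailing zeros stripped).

Executing turtle program step by step:
Start: pos=(0,0), heading=0, pen down
FD 6: (0,0) -> (6,0) [heading=0, draw]
FD 19: (6,0) -> (25,0) [heading=0, draw]
PU: pen up
PD: pen down
FD 14: (25,0) -> (39,0) [heading=0, draw]
Final: pos=(39,0), heading=0, 3 segment(s) drawn

Segment endpoints: x in {0, 6, 25, 39}, y in {0}
xmin=0, ymin=0, xmax=39, ymax=0

Answer: 0 0 39 0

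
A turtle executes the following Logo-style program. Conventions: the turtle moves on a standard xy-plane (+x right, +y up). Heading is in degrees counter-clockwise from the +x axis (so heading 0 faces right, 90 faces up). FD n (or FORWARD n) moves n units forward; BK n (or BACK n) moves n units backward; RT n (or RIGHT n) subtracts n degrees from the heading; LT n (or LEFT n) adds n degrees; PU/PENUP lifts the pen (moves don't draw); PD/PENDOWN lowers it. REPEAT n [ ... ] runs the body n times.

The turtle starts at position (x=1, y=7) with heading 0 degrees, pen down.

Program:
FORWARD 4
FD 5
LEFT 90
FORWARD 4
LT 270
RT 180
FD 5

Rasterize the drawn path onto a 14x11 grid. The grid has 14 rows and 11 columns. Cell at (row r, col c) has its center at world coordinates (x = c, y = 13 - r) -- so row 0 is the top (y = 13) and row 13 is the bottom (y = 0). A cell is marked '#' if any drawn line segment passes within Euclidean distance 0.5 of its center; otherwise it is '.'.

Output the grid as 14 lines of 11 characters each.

Answer: ...........
...........
.....######
..........#
..........#
..........#
.##########
...........
...........
...........
...........
...........
...........
...........

Derivation:
Segment 0: (1,7) -> (5,7)
Segment 1: (5,7) -> (10,7)
Segment 2: (10,7) -> (10,11)
Segment 3: (10,11) -> (5,11)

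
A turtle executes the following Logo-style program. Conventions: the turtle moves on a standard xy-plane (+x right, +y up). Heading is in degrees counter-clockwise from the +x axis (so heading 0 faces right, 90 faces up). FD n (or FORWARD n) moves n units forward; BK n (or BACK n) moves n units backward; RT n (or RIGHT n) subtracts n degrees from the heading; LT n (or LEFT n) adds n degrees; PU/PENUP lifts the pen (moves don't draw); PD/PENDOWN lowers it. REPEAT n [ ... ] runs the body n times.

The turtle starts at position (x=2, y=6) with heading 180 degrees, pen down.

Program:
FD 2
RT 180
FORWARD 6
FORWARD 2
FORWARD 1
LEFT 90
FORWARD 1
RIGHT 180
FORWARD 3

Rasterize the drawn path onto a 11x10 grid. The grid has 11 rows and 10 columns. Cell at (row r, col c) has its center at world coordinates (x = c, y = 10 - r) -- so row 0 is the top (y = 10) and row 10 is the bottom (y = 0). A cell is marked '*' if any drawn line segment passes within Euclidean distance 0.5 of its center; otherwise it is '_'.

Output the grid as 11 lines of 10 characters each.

Answer: __________
__________
__________
_________*
**********
_________*
_________*
__________
__________
__________
__________

Derivation:
Segment 0: (2,6) -> (0,6)
Segment 1: (0,6) -> (6,6)
Segment 2: (6,6) -> (8,6)
Segment 3: (8,6) -> (9,6)
Segment 4: (9,6) -> (9,7)
Segment 5: (9,7) -> (9,4)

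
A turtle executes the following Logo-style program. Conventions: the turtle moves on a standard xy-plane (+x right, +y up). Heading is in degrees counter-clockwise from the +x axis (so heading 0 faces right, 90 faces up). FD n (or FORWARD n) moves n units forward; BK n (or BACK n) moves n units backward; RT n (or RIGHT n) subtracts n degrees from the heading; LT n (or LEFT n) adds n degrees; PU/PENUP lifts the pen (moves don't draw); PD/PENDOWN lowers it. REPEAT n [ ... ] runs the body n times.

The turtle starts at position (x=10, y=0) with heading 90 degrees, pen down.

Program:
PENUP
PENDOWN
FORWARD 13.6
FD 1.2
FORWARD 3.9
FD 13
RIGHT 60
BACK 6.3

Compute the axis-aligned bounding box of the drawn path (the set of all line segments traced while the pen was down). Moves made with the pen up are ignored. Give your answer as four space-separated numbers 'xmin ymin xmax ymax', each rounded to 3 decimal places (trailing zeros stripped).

Executing turtle program step by step:
Start: pos=(10,0), heading=90, pen down
PU: pen up
PD: pen down
FD 13.6: (10,0) -> (10,13.6) [heading=90, draw]
FD 1.2: (10,13.6) -> (10,14.8) [heading=90, draw]
FD 3.9: (10,14.8) -> (10,18.7) [heading=90, draw]
FD 13: (10,18.7) -> (10,31.7) [heading=90, draw]
RT 60: heading 90 -> 30
BK 6.3: (10,31.7) -> (4.544,28.55) [heading=30, draw]
Final: pos=(4.544,28.55), heading=30, 5 segment(s) drawn

Segment endpoints: x in {4.544, 10}, y in {0, 13.6, 14.8, 18.7, 28.55, 31.7}
xmin=4.544, ymin=0, xmax=10, ymax=31.7

Answer: 4.544 0 10 31.7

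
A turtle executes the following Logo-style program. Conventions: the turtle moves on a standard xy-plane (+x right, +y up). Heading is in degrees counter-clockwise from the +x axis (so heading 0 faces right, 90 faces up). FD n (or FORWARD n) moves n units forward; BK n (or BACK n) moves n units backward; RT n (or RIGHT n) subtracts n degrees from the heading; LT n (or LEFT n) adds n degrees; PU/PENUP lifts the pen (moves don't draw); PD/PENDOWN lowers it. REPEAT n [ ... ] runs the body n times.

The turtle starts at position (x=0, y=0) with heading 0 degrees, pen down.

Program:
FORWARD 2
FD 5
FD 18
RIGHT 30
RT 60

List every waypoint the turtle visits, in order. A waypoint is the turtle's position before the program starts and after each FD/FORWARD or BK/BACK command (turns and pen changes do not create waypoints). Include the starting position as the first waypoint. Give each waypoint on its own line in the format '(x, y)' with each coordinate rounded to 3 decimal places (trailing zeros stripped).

Executing turtle program step by step:
Start: pos=(0,0), heading=0, pen down
FD 2: (0,0) -> (2,0) [heading=0, draw]
FD 5: (2,0) -> (7,0) [heading=0, draw]
FD 18: (7,0) -> (25,0) [heading=0, draw]
RT 30: heading 0 -> 330
RT 60: heading 330 -> 270
Final: pos=(25,0), heading=270, 3 segment(s) drawn
Waypoints (4 total):
(0, 0)
(2, 0)
(7, 0)
(25, 0)

Answer: (0, 0)
(2, 0)
(7, 0)
(25, 0)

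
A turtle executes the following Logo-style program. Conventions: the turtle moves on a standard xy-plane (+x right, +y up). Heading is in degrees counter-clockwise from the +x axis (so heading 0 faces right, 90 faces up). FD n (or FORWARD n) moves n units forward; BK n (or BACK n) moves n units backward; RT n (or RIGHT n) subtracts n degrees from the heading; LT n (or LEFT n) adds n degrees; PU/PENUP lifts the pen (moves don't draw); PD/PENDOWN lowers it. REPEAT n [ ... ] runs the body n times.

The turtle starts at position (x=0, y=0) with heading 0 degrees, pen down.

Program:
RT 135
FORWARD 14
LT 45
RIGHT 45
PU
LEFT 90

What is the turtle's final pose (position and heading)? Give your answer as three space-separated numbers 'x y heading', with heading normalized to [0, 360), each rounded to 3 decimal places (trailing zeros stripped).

Executing turtle program step by step:
Start: pos=(0,0), heading=0, pen down
RT 135: heading 0 -> 225
FD 14: (0,0) -> (-9.899,-9.899) [heading=225, draw]
LT 45: heading 225 -> 270
RT 45: heading 270 -> 225
PU: pen up
LT 90: heading 225 -> 315
Final: pos=(-9.899,-9.899), heading=315, 1 segment(s) drawn

Answer: -9.899 -9.899 315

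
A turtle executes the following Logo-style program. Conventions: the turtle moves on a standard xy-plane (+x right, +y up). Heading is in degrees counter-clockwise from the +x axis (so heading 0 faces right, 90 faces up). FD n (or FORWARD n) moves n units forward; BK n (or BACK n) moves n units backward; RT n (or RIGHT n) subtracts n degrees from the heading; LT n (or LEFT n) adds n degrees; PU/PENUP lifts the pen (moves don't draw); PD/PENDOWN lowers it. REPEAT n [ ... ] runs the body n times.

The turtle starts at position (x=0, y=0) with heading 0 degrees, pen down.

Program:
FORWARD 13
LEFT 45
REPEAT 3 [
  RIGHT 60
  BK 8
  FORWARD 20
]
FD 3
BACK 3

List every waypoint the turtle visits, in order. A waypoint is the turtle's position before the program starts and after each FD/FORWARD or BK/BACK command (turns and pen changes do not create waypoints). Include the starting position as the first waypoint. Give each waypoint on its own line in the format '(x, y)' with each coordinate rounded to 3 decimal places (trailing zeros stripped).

Answer: (0, 0)
(13, 0)
(5.273, 2.071)
(24.591, -3.106)
(22.521, 4.622)
(27.697, -14.697)
(33.354, -9.04)
(19.212, -23.182)
(17.09, -25.304)
(19.212, -23.182)

Derivation:
Executing turtle program step by step:
Start: pos=(0,0), heading=0, pen down
FD 13: (0,0) -> (13,0) [heading=0, draw]
LT 45: heading 0 -> 45
REPEAT 3 [
  -- iteration 1/3 --
  RT 60: heading 45 -> 345
  BK 8: (13,0) -> (5.273,2.071) [heading=345, draw]
  FD 20: (5.273,2.071) -> (24.591,-3.106) [heading=345, draw]
  -- iteration 2/3 --
  RT 60: heading 345 -> 285
  BK 8: (24.591,-3.106) -> (22.521,4.622) [heading=285, draw]
  FD 20: (22.521,4.622) -> (27.697,-14.697) [heading=285, draw]
  -- iteration 3/3 --
  RT 60: heading 285 -> 225
  BK 8: (27.697,-14.697) -> (33.354,-9.04) [heading=225, draw]
  FD 20: (33.354,-9.04) -> (19.212,-23.182) [heading=225, draw]
]
FD 3: (19.212,-23.182) -> (17.09,-25.304) [heading=225, draw]
BK 3: (17.09,-25.304) -> (19.212,-23.182) [heading=225, draw]
Final: pos=(19.212,-23.182), heading=225, 9 segment(s) drawn
Waypoints (10 total):
(0, 0)
(13, 0)
(5.273, 2.071)
(24.591, -3.106)
(22.521, 4.622)
(27.697, -14.697)
(33.354, -9.04)
(19.212, -23.182)
(17.09, -25.304)
(19.212, -23.182)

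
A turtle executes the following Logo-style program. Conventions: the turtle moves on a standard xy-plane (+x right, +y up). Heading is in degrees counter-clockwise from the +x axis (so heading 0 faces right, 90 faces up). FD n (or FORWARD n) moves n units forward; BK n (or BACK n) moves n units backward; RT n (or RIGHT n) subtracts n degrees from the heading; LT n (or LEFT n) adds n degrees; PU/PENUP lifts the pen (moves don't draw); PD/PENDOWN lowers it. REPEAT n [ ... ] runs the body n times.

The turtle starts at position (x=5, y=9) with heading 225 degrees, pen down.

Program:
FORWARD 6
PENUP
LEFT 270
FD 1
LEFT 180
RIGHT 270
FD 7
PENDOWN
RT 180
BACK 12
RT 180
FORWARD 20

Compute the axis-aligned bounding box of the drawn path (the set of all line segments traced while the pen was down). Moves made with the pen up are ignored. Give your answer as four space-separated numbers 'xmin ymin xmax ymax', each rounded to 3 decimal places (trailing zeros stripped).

Executing turtle program step by step:
Start: pos=(5,9), heading=225, pen down
FD 6: (5,9) -> (0.757,4.757) [heading=225, draw]
PU: pen up
LT 270: heading 225 -> 135
FD 1: (0.757,4.757) -> (0.05,5.464) [heading=135, move]
LT 180: heading 135 -> 315
RT 270: heading 315 -> 45
FD 7: (0.05,5.464) -> (5,10.414) [heading=45, move]
PD: pen down
RT 180: heading 45 -> 225
BK 12: (5,10.414) -> (13.485,18.899) [heading=225, draw]
RT 180: heading 225 -> 45
FD 20: (13.485,18.899) -> (27.627,33.042) [heading=45, draw]
Final: pos=(27.627,33.042), heading=45, 3 segment(s) drawn

Segment endpoints: x in {0.757, 5, 13.485, 27.627}, y in {4.757, 9, 10.414, 18.899, 33.042}
xmin=0.757, ymin=4.757, xmax=27.627, ymax=33.042

Answer: 0.757 4.757 27.627 33.042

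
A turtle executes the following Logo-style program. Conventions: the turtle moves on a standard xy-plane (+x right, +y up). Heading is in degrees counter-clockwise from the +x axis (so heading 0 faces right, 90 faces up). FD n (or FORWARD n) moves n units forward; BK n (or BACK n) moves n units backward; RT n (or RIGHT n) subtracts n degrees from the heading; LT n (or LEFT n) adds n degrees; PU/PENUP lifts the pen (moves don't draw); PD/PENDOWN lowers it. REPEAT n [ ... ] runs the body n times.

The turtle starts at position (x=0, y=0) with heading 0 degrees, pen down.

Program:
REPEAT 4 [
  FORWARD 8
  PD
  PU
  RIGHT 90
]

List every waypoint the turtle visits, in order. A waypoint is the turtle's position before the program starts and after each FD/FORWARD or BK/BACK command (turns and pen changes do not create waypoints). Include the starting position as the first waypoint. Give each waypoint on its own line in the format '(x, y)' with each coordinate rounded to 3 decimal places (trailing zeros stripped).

Answer: (0, 0)
(8, 0)
(8, -8)
(0, -8)
(0, 0)

Derivation:
Executing turtle program step by step:
Start: pos=(0,0), heading=0, pen down
REPEAT 4 [
  -- iteration 1/4 --
  FD 8: (0,0) -> (8,0) [heading=0, draw]
  PD: pen down
  PU: pen up
  RT 90: heading 0 -> 270
  -- iteration 2/4 --
  FD 8: (8,0) -> (8,-8) [heading=270, move]
  PD: pen down
  PU: pen up
  RT 90: heading 270 -> 180
  -- iteration 3/4 --
  FD 8: (8,-8) -> (0,-8) [heading=180, move]
  PD: pen down
  PU: pen up
  RT 90: heading 180 -> 90
  -- iteration 4/4 --
  FD 8: (0,-8) -> (0,0) [heading=90, move]
  PD: pen down
  PU: pen up
  RT 90: heading 90 -> 0
]
Final: pos=(0,0), heading=0, 1 segment(s) drawn
Waypoints (5 total):
(0, 0)
(8, 0)
(8, -8)
(0, -8)
(0, 0)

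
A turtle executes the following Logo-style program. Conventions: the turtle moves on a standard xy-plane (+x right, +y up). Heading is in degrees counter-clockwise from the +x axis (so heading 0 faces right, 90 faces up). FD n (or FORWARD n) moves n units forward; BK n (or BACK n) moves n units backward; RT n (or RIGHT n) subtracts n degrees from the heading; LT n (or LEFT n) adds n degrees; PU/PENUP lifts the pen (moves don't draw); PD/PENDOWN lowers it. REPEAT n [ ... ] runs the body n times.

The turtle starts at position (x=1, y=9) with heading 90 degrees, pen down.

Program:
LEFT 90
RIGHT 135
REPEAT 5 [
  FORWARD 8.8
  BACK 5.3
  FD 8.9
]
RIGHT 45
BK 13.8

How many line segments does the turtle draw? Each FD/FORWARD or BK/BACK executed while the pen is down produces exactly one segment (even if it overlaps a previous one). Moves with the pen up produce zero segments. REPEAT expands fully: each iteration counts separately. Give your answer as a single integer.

Executing turtle program step by step:
Start: pos=(1,9), heading=90, pen down
LT 90: heading 90 -> 180
RT 135: heading 180 -> 45
REPEAT 5 [
  -- iteration 1/5 --
  FD 8.8: (1,9) -> (7.223,15.223) [heading=45, draw]
  BK 5.3: (7.223,15.223) -> (3.475,11.475) [heading=45, draw]
  FD 8.9: (3.475,11.475) -> (9.768,17.768) [heading=45, draw]
  -- iteration 2/5 --
  FD 8.8: (9.768,17.768) -> (15.991,23.991) [heading=45, draw]
  BK 5.3: (15.991,23.991) -> (12.243,20.243) [heading=45, draw]
  FD 8.9: (12.243,20.243) -> (18.536,26.536) [heading=45, draw]
  -- iteration 3/5 --
  FD 8.8: (18.536,26.536) -> (24.759,32.759) [heading=45, draw]
  BK 5.3: (24.759,32.759) -> (21.011,29.011) [heading=45, draw]
  FD 8.9: (21.011,29.011) -> (27.304,35.304) [heading=45, draw]
  -- iteration 4/5 --
  FD 8.8: (27.304,35.304) -> (33.527,41.527) [heading=45, draw]
  BK 5.3: (33.527,41.527) -> (29.779,37.779) [heading=45, draw]
  FD 8.9: (29.779,37.779) -> (36.072,44.072) [heading=45, draw]
  -- iteration 5/5 --
  FD 8.8: (36.072,44.072) -> (42.295,50.295) [heading=45, draw]
  BK 5.3: (42.295,50.295) -> (38.547,46.547) [heading=45, draw]
  FD 8.9: (38.547,46.547) -> (44.841,52.841) [heading=45, draw]
]
RT 45: heading 45 -> 0
BK 13.8: (44.841,52.841) -> (31.041,52.841) [heading=0, draw]
Final: pos=(31.041,52.841), heading=0, 16 segment(s) drawn
Segments drawn: 16

Answer: 16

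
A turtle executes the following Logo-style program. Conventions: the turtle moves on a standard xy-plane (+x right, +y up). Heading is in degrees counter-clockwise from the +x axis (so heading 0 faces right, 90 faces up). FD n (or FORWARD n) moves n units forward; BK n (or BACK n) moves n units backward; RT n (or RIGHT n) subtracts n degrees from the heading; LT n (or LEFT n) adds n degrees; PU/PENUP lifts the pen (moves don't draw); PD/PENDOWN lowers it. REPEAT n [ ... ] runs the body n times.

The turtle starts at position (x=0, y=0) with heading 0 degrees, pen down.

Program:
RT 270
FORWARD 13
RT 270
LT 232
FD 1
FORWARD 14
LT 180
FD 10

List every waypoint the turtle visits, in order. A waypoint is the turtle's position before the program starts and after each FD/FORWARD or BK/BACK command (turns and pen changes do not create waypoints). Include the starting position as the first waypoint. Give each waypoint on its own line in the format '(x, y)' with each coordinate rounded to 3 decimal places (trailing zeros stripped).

Answer: (0, 0)
(0, 13)
(0.616, 13.788)
(9.235, 24.82)
(3.078, 16.94)

Derivation:
Executing turtle program step by step:
Start: pos=(0,0), heading=0, pen down
RT 270: heading 0 -> 90
FD 13: (0,0) -> (0,13) [heading=90, draw]
RT 270: heading 90 -> 180
LT 232: heading 180 -> 52
FD 1: (0,13) -> (0.616,13.788) [heading=52, draw]
FD 14: (0.616,13.788) -> (9.235,24.82) [heading=52, draw]
LT 180: heading 52 -> 232
FD 10: (9.235,24.82) -> (3.078,16.94) [heading=232, draw]
Final: pos=(3.078,16.94), heading=232, 4 segment(s) drawn
Waypoints (5 total):
(0, 0)
(0, 13)
(0.616, 13.788)
(9.235, 24.82)
(3.078, 16.94)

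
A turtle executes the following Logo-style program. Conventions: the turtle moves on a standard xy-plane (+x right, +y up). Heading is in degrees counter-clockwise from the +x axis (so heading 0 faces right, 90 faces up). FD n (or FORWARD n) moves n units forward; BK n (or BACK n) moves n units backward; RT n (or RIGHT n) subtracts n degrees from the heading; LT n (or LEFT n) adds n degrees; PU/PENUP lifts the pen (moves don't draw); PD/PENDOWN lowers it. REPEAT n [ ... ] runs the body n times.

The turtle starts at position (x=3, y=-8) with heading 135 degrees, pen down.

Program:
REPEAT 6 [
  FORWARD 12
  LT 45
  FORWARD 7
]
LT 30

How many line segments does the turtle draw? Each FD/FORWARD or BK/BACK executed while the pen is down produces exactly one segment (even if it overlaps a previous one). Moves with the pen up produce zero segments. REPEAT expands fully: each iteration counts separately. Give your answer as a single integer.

Executing turtle program step by step:
Start: pos=(3,-8), heading=135, pen down
REPEAT 6 [
  -- iteration 1/6 --
  FD 12: (3,-8) -> (-5.485,0.485) [heading=135, draw]
  LT 45: heading 135 -> 180
  FD 7: (-5.485,0.485) -> (-12.485,0.485) [heading=180, draw]
  -- iteration 2/6 --
  FD 12: (-12.485,0.485) -> (-24.485,0.485) [heading=180, draw]
  LT 45: heading 180 -> 225
  FD 7: (-24.485,0.485) -> (-29.435,-4.464) [heading=225, draw]
  -- iteration 3/6 --
  FD 12: (-29.435,-4.464) -> (-37.92,-12.95) [heading=225, draw]
  LT 45: heading 225 -> 270
  FD 7: (-37.92,-12.95) -> (-37.92,-19.95) [heading=270, draw]
  -- iteration 4/6 --
  FD 12: (-37.92,-19.95) -> (-37.92,-31.95) [heading=270, draw]
  LT 45: heading 270 -> 315
  FD 7: (-37.92,-31.95) -> (-32.971,-36.899) [heading=315, draw]
  -- iteration 5/6 --
  FD 12: (-32.971,-36.899) -> (-24.485,-45.385) [heading=315, draw]
  LT 45: heading 315 -> 0
  FD 7: (-24.485,-45.385) -> (-17.485,-45.385) [heading=0, draw]
  -- iteration 6/6 --
  FD 12: (-17.485,-45.385) -> (-5.485,-45.385) [heading=0, draw]
  LT 45: heading 0 -> 45
  FD 7: (-5.485,-45.385) -> (-0.536,-40.435) [heading=45, draw]
]
LT 30: heading 45 -> 75
Final: pos=(-0.536,-40.435), heading=75, 12 segment(s) drawn
Segments drawn: 12

Answer: 12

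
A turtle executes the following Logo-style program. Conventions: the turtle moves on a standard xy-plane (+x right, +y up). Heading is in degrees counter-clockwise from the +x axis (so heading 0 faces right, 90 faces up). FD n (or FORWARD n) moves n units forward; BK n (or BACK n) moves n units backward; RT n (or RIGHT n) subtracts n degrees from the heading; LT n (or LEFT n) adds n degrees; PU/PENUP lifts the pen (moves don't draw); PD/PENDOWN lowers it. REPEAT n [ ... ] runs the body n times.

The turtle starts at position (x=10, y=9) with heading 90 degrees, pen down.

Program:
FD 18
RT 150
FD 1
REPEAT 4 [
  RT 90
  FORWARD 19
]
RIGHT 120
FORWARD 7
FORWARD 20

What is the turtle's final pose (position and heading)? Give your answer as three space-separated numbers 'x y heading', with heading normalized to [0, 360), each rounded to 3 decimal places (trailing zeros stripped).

Answer: -16.5 26.134 180

Derivation:
Executing turtle program step by step:
Start: pos=(10,9), heading=90, pen down
FD 18: (10,9) -> (10,27) [heading=90, draw]
RT 150: heading 90 -> 300
FD 1: (10,27) -> (10.5,26.134) [heading=300, draw]
REPEAT 4 [
  -- iteration 1/4 --
  RT 90: heading 300 -> 210
  FD 19: (10.5,26.134) -> (-5.954,16.634) [heading=210, draw]
  -- iteration 2/4 --
  RT 90: heading 210 -> 120
  FD 19: (-5.954,16.634) -> (-15.454,33.088) [heading=120, draw]
  -- iteration 3/4 --
  RT 90: heading 120 -> 30
  FD 19: (-15.454,33.088) -> (1,42.588) [heading=30, draw]
  -- iteration 4/4 --
  RT 90: heading 30 -> 300
  FD 19: (1,42.588) -> (10.5,26.134) [heading=300, draw]
]
RT 120: heading 300 -> 180
FD 7: (10.5,26.134) -> (3.5,26.134) [heading=180, draw]
FD 20: (3.5,26.134) -> (-16.5,26.134) [heading=180, draw]
Final: pos=(-16.5,26.134), heading=180, 8 segment(s) drawn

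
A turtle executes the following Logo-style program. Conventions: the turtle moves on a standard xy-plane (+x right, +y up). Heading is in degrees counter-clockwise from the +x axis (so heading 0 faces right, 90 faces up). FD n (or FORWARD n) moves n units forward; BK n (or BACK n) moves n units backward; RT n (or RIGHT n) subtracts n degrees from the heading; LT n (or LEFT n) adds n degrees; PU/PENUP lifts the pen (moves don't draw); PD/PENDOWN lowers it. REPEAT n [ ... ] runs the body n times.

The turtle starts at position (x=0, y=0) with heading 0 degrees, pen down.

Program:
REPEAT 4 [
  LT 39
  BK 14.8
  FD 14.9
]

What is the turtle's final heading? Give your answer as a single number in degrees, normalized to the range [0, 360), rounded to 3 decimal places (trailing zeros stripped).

Executing turtle program step by step:
Start: pos=(0,0), heading=0, pen down
REPEAT 4 [
  -- iteration 1/4 --
  LT 39: heading 0 -> 39
  BK 14.8: (0,0) -> (-11.502,-9.314) [heading=39, draw]
  FD 14.9: (-11.502,-9.314) -> (0.078,0.063) [heading=39, draw]
  -- iteration 2/4 --
  LT 39: heading 39 -> 78
  BK 14.8: (0.078,0.063) -> (-2.999,-14.414) [heading=78, draw]
  FD 14.9: (-2.999,-14.414) -> (0.099,0.161) [heading=78, draw]
  -- iteration 3/4 --
  LT 39: heading 78 -> 117
  BK 14.8: (0.099,0.161) -> (6.818,-13.026) [heading=117, draw]
  FD 14.9: (6.818,-13.026) -> (0.053,0.25) [heading=117, draw]
  -- iteration 4/4 --
  LT 39: heading 117 -> 156
  BK 14.8: (0.053,0.25) -> (13.574,-5.77) [heading=156, draw]
  FD 14.9: (13.574,-5.77) -> (-0.038,0.291) [heading=156, draw]
]
Final: pos=(-0.038,0.291), heading=156, 8 segment(s) drawn

Answer: 156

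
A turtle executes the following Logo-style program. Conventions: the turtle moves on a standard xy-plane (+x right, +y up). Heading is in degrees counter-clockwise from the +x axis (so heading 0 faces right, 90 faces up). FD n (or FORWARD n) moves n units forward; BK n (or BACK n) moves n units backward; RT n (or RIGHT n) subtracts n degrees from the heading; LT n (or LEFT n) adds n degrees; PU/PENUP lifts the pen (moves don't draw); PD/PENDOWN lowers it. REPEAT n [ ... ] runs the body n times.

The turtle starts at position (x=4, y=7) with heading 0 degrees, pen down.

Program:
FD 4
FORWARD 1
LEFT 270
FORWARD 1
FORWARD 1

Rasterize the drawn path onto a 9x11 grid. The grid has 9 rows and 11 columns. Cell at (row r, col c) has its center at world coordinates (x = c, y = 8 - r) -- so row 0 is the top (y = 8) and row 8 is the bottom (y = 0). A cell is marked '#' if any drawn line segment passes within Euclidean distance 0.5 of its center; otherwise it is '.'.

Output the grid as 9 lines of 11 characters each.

Segment 0: (4,7) -> (8,7)
Segment 1: (8,7) -> (9,7)
Segment 2: (9,7) -> (9,6)
Segment 3: (9,6) -> (9,5)

Answer: ...........
....######.
.........#.
.........#.
...........
...........
...........
...........
...........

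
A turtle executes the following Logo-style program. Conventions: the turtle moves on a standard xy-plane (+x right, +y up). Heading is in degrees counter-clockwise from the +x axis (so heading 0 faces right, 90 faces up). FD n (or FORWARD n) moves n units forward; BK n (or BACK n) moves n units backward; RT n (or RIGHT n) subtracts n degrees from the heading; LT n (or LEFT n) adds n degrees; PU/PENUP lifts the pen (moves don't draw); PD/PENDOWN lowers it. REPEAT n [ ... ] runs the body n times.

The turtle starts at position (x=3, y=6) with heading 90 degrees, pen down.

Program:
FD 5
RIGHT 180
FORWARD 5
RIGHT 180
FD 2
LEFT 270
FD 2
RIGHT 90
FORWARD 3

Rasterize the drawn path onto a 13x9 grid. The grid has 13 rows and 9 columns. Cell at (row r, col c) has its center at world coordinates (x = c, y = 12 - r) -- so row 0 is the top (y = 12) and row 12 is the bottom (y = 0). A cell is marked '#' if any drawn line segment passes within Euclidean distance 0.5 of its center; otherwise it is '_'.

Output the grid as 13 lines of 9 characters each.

Segment 0: (3,6) -> (3,11)
Segment 1: (3,11) -> (3,6)
Segment 2: (3,6) -> (3,8)
Segment 3: (3,8) -> (5,8)
Segment 4: (5,8) -> (5,5)

Answer: _________
___#_____
___#_____
___#_____
___###___
___#_#___
___#_#___
_____#___
_________
_________
_________
_________
_________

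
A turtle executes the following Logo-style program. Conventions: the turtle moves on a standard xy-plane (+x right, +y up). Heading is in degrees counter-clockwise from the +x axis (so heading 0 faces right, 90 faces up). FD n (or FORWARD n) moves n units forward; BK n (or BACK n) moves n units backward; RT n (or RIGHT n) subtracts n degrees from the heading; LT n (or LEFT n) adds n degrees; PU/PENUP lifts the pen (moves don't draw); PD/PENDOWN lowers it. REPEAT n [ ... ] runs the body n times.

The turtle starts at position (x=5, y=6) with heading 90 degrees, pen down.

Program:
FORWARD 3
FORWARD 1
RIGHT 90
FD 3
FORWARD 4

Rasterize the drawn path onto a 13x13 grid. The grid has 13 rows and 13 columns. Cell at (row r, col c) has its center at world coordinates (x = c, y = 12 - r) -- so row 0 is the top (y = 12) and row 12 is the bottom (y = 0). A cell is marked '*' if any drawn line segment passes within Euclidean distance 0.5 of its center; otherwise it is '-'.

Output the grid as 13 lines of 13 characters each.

Segment 0: (5,6) -> (5,9)
Segment 1: (5,9) -> (5,10)
Segment 2: (5,10) -> (8,10)
Segment 3: (8,10) -> (12,10)

Answer: -------------
-------------
-----********
-----*-------
-----*-------
-----*-------
-----*-------
-------------
-------------
-------------
-------------
-------------
-------------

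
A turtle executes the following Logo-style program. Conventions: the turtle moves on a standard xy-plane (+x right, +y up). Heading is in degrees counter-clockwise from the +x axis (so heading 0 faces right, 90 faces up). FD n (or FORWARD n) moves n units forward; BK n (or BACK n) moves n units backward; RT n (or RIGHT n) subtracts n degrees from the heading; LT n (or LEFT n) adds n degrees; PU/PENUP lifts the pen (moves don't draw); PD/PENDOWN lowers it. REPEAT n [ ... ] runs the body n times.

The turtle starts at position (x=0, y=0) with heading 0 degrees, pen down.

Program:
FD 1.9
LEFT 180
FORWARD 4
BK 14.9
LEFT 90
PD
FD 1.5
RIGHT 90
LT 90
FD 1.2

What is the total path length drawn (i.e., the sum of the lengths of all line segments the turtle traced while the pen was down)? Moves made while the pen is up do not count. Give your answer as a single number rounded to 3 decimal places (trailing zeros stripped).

Answer: 23.5

Derivation:
Executing turtle program step by step:
Start: pos=(0,0), heading=0, pen down
FD 1.9: (0,0) -> (1.9,0) [heading=0, draw]
LT 180: heading 0 -> 180
FD 4: (1.9,0) -> (-2.1,0) [heading=180, draw]
BK 14.9: (-2.1,0) -> (12.8,0) [heading=180, draw]
LT 90: heading 180 -> 270
PD: pen down
FD 1.5: (12.8,0) -> (12.8,-1.5) [heading=270, draw]
RT 90: heading 270 -> 180
LT 90: heading 180 -> 270
FD 1.2: (12.8,-1.5) -> (12.8,-2.7) [heading=270, draw]
Final: pos=(12.8,-2.7), heading=270, 5 segment(s) drawn

Segment lengths:
  seg 1: (0,0) -> (1.9,0), length = 1.9
  seg 2: (1.9,0) -> (-2.1,0), length = 4
  seg 3: (-2.1,0) -> (12.8,0), length = 14.9
  seg 4: (12.8,0) -> (12.8,-1.5), length = 1.5
  seg 5: (12.8,-1.5) -> (12.8,-2.7), length = 1.2
Total = 23.5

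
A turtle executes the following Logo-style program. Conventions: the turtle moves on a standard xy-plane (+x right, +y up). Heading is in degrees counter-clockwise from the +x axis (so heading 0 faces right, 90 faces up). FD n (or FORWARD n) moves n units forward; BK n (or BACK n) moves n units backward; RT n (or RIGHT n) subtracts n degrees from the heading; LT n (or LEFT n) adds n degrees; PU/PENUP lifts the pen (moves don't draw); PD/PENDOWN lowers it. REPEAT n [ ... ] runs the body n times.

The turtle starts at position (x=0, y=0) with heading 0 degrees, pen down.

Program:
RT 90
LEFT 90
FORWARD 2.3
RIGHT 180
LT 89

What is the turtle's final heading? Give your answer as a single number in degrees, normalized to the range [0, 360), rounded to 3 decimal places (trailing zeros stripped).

Answer: 269

Derivation:
Executing turtle program step by step:
Start: pos=(0,0), heading=0, pen down
RT 90: heading 0 -> 270
LT 90: heading 270 -> 0
FD 2.3: (0,0) -> (2.3,0) [heading=0, draw]
RT 180: heading 0 -> 180
LT 89: heading 180 -> 269
Final: pos=(2.3,0), heading=269, 1 segment(s) drawn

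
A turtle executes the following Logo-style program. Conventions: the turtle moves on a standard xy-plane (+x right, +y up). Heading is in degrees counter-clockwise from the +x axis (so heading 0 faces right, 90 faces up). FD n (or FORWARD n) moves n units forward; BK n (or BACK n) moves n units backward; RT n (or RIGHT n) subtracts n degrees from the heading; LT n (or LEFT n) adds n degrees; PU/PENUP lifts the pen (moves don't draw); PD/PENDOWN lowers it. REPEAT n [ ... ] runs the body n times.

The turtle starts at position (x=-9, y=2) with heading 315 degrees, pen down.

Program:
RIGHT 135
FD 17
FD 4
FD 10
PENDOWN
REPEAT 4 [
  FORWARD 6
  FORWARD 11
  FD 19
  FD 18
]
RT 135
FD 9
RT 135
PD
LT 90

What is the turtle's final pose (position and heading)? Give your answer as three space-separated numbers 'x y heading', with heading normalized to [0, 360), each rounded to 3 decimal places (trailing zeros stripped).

Answer: -249.636 8.364 0

Derivation:
Executing turtle program step by step:
Start: pos=(-9,2), heading=315, pen down
RT 135: heading 315 -> 180
FD 17: (-9,2) -> (-26,2) [heading=180, draw]
FD 4: (-26,2) -> (-30,2) [heading=180, draw]
FD 10: (-30,2) -> (-40,2) [heading=180, draw]
PD: pen down
REPEAT 4 [
  -- iteration 1/4 --
  FD 6: (-40,2) -> (-46,2) [heading=180, draw]
  FD 11: (-46,2) -> (-57,2) [heading=180, draw]
  FD 19: (-57,2) -> (-76,2) [heading=180, draw]
  FD 18: (-76,2) -> (-94,2) [heading=180, draw]
  -- iteration 2/4 --
  FD 6: (-94,2) -> (-100,2) [heading=180, draw]
  FD 11: (-100,2) -> (-111,2) [heading=180, draw]
  FD 19: (-111,2) -> (-130,2) [heading=180, draw]
  FD 18: (-130,2) -> (-148,2) [heading=180, draw]
  -- iteration 3/4 --
  FD 6: (-148,2) -> (-154,2) [heading=180, draw]
  FD 11: (-154,2) -> (-165,2) [heading=180, draw]
  FD 19: (-165,2) -> (-184,2) [heading=180, draw]
  FD 18: (-184,2) -> (-202,2) [heading=180, draw]
  -- iteration 4/4 --
  FD 6: (-202,2) -> (-208,2) [heading=180, draw]
  FD 11: (-208,2) -> (-219,2) [heading=180, draw]
  FD 19: (-219,2) -> (-238,2) [heading=180, draw]
  FD 18: (-238,2) -> (-256,2) [heading=180, draw]
]
RT 135: heading 180 -> 45
FD 9: (-256,2) -> (-249.636,8.364) [heading=45, draw]
RT 135: heading 45 -> 270
PD: pen down
LT 90: heading 270 -> 0
Final: pos=(-249.636,8.364), heading=0, 20 segment(s) drawn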